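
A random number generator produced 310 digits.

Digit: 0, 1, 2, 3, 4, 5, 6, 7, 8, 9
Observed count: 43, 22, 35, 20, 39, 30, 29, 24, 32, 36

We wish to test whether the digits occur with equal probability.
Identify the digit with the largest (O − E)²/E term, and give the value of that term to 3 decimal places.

Under H₀ each category has probability 1/10, so each expected count is 310/10 = 31.
χ² = (43−31)²/31 + (22−31)²/31 + (35−31)²/31 + (20−31)²/31 + (39−31)²/31 + (30−31)²/31 + (29−31)²/31 + (24−31)²/31 + (32−31)²/31 + (36−31)²/31
   = 4.6452 + 2.6129 + 0.5161 + 3.9032 + 2.0645 + 0.0323 + 0.1290 + 1.5806 + 0.0323 + 0.8065
The largest term is for 0: 4.645.

0, 4.645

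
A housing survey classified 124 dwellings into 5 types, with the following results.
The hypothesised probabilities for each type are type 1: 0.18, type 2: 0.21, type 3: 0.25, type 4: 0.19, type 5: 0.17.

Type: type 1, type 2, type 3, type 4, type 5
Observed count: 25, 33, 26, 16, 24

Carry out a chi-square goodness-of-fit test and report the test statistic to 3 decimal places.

5.819

Expected counts E_i = n·p_i: 124×0.18 = 22.32, 124×0.21 = 26.04, 124×0.25 = 31, 124×0.19 = 23.56, 124×0.17 = 21.08.
χ² = (25−22.32)²/22.32 + (33−26.04)²/26.04 + (26−31)²/31 + (16−23.56)²/23.56 + (24−21.08)²/21.08
   = 0.3218 + 1.8603 + 0.8065 + 2.4259 + 0.4045
Sum = 5.819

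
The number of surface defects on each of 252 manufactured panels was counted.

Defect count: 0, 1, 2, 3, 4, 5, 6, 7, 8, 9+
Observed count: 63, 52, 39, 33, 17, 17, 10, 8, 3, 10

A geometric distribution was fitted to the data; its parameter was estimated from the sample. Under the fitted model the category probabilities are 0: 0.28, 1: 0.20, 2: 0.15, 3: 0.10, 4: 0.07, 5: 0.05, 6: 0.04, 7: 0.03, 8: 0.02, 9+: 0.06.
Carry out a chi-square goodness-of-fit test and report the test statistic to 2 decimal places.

Expected counts E_i = n·p_i: 252×0.28 = 70.56, 252×0.20 = 50.4, 252×0.15 = 37.8, 252×0.10 = 25.2, 252×0.07 = 17.64, 252×0.05 = 12.6, 252×0.04 = 10.08, 252×0.03 = 7.56, 252×0.02 = 5.04, 252×0.06 = 15.12.
0: (63 − 70.56)²/70.56 = 57.1536/70.56 = 0.810
1: (52 − 50.4)²/50.4 = 2.56/50.4 = 0.051
2: (39 − 37.8)²/37.8 = 1.44/37.8 = 0.038
3: (33 − 25.2)²/25.2 = 60.84/25.2 = 2.414
4: (17 − 17.64)²/17.64 = 0.4096/17.64 = 0.023
5: (17 − 12.6)²/12.6 = 19.36/12.6 = 1.537
6: (10 − 10.08)²/10.08 = 0.0064/10.08 = 0.001
7: (8 − 7.56)²/7.56 = 0.1936/7.56 = 0.026
8: (3 − 5.04)²/5.04 = 4.1616/5.04 = 0.826
9+: (10 − 15.12)²/15.12 = 26.2144/15.12 = 1.734
Sum = 7.46

7.46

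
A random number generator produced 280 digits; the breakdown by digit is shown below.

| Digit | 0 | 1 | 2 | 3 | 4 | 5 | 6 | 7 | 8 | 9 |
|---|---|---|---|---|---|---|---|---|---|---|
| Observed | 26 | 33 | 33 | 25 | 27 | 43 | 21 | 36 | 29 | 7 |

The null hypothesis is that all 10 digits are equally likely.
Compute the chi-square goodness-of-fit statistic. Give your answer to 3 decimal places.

30.143

Expected count for each of the 10 categories: 280/10 = 28.
0: (26 − 28)²/28 = 4/28 = 0.1429
1: (33 − 28)²/28 = 25/28 = 0.8929
2: (33 − 28)²/28 = 25/28 = 0.8929
3: (25 − 28)²/28 = 9/28 = 0.3214
4: (27 − 28)²/28 = 1/28 = 0.0357
5: (43 − 28)²/28 = 225/28 = 8.0357
6: (21 − 28)²/28 = 49/28 = 1.7500
7: (36 − 28)²/28 = 64/28 = 2.2857
8: (29 − 28)²/28 = 1/28 = 0.0357
9: (7 − 28)²/28 = 441/28 = 15.7500
Sum = 30.143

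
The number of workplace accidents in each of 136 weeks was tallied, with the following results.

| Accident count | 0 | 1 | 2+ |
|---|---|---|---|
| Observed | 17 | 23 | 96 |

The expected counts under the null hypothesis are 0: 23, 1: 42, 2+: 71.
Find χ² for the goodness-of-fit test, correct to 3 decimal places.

cat         O        E   (O−E)²/E
0          17       23     1.5652
1          23       42     8.5952
2+         96       71     8.8028
Sum = 18.963

18.963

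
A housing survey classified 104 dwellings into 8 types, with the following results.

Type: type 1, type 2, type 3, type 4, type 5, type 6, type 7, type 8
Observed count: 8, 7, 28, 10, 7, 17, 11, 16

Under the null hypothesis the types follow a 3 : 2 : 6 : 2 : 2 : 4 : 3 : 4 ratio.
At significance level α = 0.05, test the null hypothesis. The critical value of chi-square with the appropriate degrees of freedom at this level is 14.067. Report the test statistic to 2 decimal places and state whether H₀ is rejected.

Ratio total = 26. Expected counts: 104×3/26 = 12, 104×2/26 = 8, 104×6/26 = 24, 104×2/26 = 8, 104×2/26 = 8, 104×4/26 = 16, 104×3/26 = 12, 104×4/26 = 16.
type 1: (8 − 12)²/12 = 16/12 = 1.333
type 2: (7 − 8)²/8 = 1/8 = 0.125
type 3: (28 − 24)²/24 = 16/24 = 0.667
type 4: (10 − 8)²/8 = 4/8 = 0.500
type 5: (7 − 8)²/8 = 1/8 = 0.125
type 6: (17 − 16)²/16 = 1/16 = 0.063
type 7: (11 − 12)²/12 = 1/12 = 0.083
type 8: (16 − 16)²/16 = 0/16 = 0.000
Sum = 2.90
df = 7. Since 2.90 < 14.067, we do not reject H₀.

2.90; do not reject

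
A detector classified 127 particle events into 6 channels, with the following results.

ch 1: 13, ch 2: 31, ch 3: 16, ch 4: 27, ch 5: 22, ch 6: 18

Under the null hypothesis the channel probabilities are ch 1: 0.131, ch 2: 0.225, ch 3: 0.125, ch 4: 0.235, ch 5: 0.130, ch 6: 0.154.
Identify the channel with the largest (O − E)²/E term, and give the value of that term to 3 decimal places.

ch 5, 1.826

Expected counts E_i = n·p_i: 127×0.131 = 16.637, 127×0.225 = 28.575, 127×0.125 = 15.875, 127×0.235 = 29.845, 127×0.130 = 16.51, 127×0.154 = 19.558.
χ² = (13−16.637)²/16.637 + (31−28.575)²/28.575 + (16−15.875)²/15.875 + (27−29.845)²/29.845 + (22−16.51)²/16.51 + (18−19.558)²/19.558
   = 0.7951 + 0.2058 + 0.0010 + 0.2712 + 1.8256 + 0.1241
The largest term is for ch 5: 1.826.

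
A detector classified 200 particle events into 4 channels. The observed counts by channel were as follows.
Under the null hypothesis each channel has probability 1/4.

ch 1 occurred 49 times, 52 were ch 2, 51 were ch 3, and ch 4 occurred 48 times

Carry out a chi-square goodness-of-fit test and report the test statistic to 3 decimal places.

Under H₀ each category has probability 1/4, so each expected count is 200/4 = 50.
χ² = (49−50)²/50 + (52−50)²/50 + (51−50)²/50 + (48−50)²/50
   = 0.0200 + 0.0800 + 0.0200 + 0.0800
Sum = 0.200

0.200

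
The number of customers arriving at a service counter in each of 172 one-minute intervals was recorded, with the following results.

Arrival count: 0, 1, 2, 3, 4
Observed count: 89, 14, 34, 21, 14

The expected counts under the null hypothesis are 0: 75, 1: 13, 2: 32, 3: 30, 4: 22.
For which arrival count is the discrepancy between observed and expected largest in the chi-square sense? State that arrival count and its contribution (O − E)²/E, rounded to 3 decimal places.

0: (89 − 75)²/75 = 196/75 = 2.6133
1: (14 − 13)²/13 = 1/13 = 0.0769
2: (34 − 32)²/32 = 4/32 = 0.1250
3: (21 − 30)²/30 = 81/30 = 2.7000
4: (14 − 22)²/22 = 64/22 = 2.9091
The largest term is for 4: 2.909.

4, 2.909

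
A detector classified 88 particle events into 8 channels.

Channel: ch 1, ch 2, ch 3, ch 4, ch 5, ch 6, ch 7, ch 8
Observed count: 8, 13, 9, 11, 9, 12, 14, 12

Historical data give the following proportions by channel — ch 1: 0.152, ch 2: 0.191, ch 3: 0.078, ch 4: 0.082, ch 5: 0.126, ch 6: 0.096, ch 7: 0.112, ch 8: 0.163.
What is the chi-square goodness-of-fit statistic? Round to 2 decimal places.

Expected counts E_i = n·p_i: 88×0.152 = 13.376, 88×0.191 = 16.808, 88×0.078 = 6.864, 88×0.082 = 7.216, 88×0.126 = 11.088, 88×0.096 = 8.448, 88×0.112 = 9.856, 88×0.163 = 14.344.
ch 1: (8 − 13.376)²/13.376 = 28.901376/13.376 = 2.161
ch 2: (13 − 16.808)²/16.808 = 14.500864/16.808 = 0.863
ch 3: (9 − 6.864)²/6.864 = 4.562496/6.864 = 0.665
ch 4: (11 − 7.216)²/7.216 = 14.318656/7.216 = 1.984
ch 5: (9 − 11.088)²/11.088 = 4.359744/11.088 = 0.393
ch 6: (12 − 8.448)²/8.448 = 12.616704/8.448 = 1.493
ch 7: (14 − 9.856)²/9.856 = 17.172736/9.856 = 1.742
ch 8: (12 − 14.344)²/14.344 = 5.494336/14.344 = 0.383
Sum = 9.68

9.68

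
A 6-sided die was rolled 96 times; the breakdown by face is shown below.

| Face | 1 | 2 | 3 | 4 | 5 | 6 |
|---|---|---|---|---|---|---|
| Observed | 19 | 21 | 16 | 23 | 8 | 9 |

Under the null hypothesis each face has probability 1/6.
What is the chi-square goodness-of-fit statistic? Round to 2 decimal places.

Under H₀ each category has probability 1/6, so each expected count is 96/6 = 16.
cat         O        E   (O−E)²/E
1          19       16      0.563
2          21       16      1.563
3          16       16      0.000
4          23       16      3.063
5           8       16      4.000
6           9       16      3.063
Sum = 12.25

12.25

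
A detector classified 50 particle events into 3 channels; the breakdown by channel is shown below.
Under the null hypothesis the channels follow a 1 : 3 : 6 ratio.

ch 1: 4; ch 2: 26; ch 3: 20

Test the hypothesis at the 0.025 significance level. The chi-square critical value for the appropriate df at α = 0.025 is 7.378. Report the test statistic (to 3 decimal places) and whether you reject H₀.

11.600; reject

Ratio total = 10. Expected counts: 50×1/10 = 5, 50×3/10 = 15, 50×6/10 = 30.
ch 1: (4 − 5)²/5 = 1/5 = 0.2000
ch 2: (26 − 15)²/15 = 121/15 = 8.0667
ch 3: (20 − 30)²/30 = 100/30 = 3.3333
Sum = 11.600
df = 2. Since 11.600 > 7.378, we reject H₀.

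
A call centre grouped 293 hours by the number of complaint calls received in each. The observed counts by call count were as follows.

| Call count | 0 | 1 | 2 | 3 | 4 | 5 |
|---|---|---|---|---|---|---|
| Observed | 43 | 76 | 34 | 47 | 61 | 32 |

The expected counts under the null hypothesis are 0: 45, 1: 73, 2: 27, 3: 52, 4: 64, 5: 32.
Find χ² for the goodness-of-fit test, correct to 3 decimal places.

χ² = (43−45)²/45 + (76−73)²/73 + (34−27)²/27 + (47−52)²/52 + (61−64)²/64 + (32−32)²/32
   = 0.0889 + 0.1233 + 1.8148 + 0.4808 + 0.1406 + 0.0000
Sum = 2.648

2.648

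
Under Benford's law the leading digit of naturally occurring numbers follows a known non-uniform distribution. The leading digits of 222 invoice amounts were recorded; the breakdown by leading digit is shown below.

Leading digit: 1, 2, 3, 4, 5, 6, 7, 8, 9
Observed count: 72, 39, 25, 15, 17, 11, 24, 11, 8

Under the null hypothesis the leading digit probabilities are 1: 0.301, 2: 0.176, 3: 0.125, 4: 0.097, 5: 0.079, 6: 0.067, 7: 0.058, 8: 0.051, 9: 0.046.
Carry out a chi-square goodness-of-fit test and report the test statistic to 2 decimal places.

Expected counts E_i = n·p_i: 222×0.301 = 66.822, 222×0.176 = 39.072, 222×0.125 = 27.75, 222×0.097 = 21.534, 222×0.079 = 17.538, 222×0.067 = 14.874, 222×0.058 = 12.876, 222×0.051 = 11.322, 222×0.046 = 10.212.
χ² = (72−66.822)²/66.822 + (39−39.072)²/39.072 + (25−27.75)²/27.75 + (15−21.534)²/21.534 + (17−17.538)²/17.538 + (11−14.874)²/14.874 + (24−12.876)²/12.876 + (11−11.322)²/11.322 + (8−10.212)²/10.212
   = 0.401 + 0.000 + 0.273 + 1.983 + 0.017 + 1.009 + 9.610 + 0.009 + 0.479
Sum = 13.78

13.78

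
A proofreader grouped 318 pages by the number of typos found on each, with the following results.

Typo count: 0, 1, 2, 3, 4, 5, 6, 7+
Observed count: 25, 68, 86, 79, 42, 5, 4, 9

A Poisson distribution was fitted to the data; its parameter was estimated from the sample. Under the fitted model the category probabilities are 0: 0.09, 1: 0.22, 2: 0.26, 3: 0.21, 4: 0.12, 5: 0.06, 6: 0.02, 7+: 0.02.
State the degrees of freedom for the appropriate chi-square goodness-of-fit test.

6

There are k = 8 categories and 1 parameter estimated from the data, so df = 8 − 1 − 1 = 6.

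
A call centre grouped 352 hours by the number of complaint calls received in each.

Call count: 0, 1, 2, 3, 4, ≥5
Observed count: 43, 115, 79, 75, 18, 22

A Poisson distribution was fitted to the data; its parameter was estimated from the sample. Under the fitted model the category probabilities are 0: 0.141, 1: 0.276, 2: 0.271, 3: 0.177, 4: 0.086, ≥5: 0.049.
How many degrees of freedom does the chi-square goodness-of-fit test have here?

4

There are k = 6 categories and 1 parameter estimated from the data, so df = 6 − 1 − 1 = 4.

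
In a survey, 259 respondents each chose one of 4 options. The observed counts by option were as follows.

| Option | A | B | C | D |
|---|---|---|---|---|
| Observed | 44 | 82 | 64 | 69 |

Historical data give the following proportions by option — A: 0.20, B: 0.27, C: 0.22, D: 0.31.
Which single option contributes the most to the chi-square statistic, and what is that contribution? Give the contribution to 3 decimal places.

B, 2.083

Expected counts E_i = n·p_i: 259×0.20 = 51.8, 259×0.27 = 69.93, 259×0.22 = 56.98, 259×0.31 = 80.29.
χ² = (44−51.8)²/51.8 + (82−69.93)²/69.93 + (64−56.98)²/56.98 + (69−80.29)²/80.29
   = 1.1745 + 2.0833 + 0.8649 + 1.5875
The largest term is for B: 2.083.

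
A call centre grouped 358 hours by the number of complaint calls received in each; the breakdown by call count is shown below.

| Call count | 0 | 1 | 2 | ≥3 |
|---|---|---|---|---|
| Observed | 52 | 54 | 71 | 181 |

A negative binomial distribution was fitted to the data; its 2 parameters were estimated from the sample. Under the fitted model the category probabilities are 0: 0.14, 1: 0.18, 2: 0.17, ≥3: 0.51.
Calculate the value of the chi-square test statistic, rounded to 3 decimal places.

3.465

Expected counts E_i = n·p_i: 358×0.14 = 50.12, 358×0.18 = 64.44, 358×0.17 = 60.86, 358×0.51 = 182.58.
χ² = (52−50.12)²/50.12 + (54−64.44)²/64.44 + (71−60.86)²/60.86 + (181−182.58)²/182.58
   = 0.0705 + 1.6914 + 1.6894 + 0.0137
Sum = 3.465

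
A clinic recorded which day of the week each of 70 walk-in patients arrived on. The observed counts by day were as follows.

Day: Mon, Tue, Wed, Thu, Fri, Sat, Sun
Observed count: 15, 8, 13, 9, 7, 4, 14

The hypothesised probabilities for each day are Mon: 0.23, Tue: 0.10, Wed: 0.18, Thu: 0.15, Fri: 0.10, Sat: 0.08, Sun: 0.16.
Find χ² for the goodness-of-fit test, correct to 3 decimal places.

Expected counts E_i = n·p_i: 70×0.23 = 16.1, 70×0.10 = 7, 70×0.18 = 12.6, 70×0.15 = 10.5, 70×0.10 = 7, 70×0.08 = 5.6, 70×0.16 = 11.2.
χ² = (15−16.1)²/16.1 + (8−7)²/7 + (13−12.6)²/12.6 + (9−10.5)²/10.5 + (7−7)²/7 + (4−5.6)²/5.6 + (14−11.2)²/11.2
   = 0.0752 + 0.1429 + 0.0127 + 0.2143 + 0.0000 + 0.4571 + 0.7000
Sum = 1.602

1.602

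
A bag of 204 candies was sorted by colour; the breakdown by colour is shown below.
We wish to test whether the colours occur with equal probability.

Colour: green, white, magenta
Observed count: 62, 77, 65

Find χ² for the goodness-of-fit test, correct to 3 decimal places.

Under H₀ each category has probability 1/3, so each expected count is 204/3 = 68.
green: (62 − 68)²/68 = 36/68 = 0.5294
white: (77 − 68)²/68 = 81/68 = 1.1912
magenta: (65 − 68)²/68 = 9/68 = 0.1324
Sum = 1.853

1.853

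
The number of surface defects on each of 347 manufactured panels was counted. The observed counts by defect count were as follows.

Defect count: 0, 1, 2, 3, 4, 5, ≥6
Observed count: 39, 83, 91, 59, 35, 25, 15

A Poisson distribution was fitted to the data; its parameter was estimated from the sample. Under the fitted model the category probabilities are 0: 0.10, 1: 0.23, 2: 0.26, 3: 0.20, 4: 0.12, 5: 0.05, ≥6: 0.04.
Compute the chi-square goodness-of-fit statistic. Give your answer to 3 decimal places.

Expected counts E_i = n·p_i: 347×0.10 = 34.7, 347×0.23 = 79.81, 347×0.26 = 90.22, 347×0.20 = 69.4, 347×0.12 = 41.64, 347×0.05 = 17.35, 347×0.04 = 13.88.
cat         O        E   (O−E)²/E
0          39     34.7     0.5329
1          83    79.81     0.1275
2          91    90.22     0.0067
3          59     69.4     1.5585
4          35    41.64     1.0588
5          25    17.35     3.3731
≥6         15    13.88     0.0904
Sum = 6.748

6.748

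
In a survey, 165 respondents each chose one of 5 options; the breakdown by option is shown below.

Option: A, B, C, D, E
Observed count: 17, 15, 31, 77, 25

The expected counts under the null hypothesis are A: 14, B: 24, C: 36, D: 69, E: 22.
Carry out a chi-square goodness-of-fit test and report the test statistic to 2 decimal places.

6.05

χ² = (17−14)²/14 + (15−24)²/24 + (31−36)²/36 + (77−69)²/69 + (25−22)²/22
   = 0.643 + 3.375 + 0.694 + 0.928 + 0.409
Sum = 6.05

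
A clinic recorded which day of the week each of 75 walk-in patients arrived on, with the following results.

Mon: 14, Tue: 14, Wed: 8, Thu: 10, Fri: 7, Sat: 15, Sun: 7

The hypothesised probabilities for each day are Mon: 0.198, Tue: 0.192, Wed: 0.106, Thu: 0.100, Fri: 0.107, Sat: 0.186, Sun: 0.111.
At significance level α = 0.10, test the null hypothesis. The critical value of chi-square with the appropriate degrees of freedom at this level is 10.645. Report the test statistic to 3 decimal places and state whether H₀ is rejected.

Expected counts E_i = n·p_i: 75×0.198 = 14.85, 75×0.192 = 14.4, 75×0.106 = 7.95, 75×0.100 = 7.5, 75×0.107 = 8.025, 75×0.186 = 13.95, 75×0.111 = 8.325.
χ² = (14−14.85)²/14.85 + (14−14.4)²/14.4 + (8−7.95)²/7.95 + (10−7.5)²/7.5 + (7−8.025)²/8.025 + (15−13.95)²/13.95 + (7−8.325)²/8.325
   = 0.0487 + 0.0111 + 0.0003 + 0.8333 + 0.1309 + 0.0790 + 0.2109
Sum = 1.314
df = 6. Since 1.314 < 10.645, we do not reject H₀.

1.314; do not reject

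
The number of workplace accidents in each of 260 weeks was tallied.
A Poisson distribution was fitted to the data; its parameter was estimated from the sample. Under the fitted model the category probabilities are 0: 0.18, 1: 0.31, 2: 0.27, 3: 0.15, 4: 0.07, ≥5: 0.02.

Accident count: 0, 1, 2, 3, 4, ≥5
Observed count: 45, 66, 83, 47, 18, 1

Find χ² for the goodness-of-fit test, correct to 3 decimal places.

Expected counts E_i = n·p_i: 260×0.18 = 46.8, 260×0.31 = 80.6, 260×0.27 = 70.2, 260×0.15 = 39, 260×0.07 = 18.2, 260×0.02 = 5.2.
cat         O        E   (O−E)²/E
0          45     46.8     0.0692
1          66     80.6     2.6447
2          83     70.2     2.3339
3          47       39     1.6410
4          18     18.2     0.0022
≥5          1      5.2     3.3923
Sum = 10.083

10.083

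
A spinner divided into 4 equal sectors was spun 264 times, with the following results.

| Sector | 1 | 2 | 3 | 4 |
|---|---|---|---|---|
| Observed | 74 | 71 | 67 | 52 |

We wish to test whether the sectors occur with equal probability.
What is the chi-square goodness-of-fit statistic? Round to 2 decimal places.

4.33

Expected count for each of the 4 categories: 264/4 = 66.
χ² = (74−66)²/66 + (71−66)²/66 + (67−66)²/66 + (52−66)²/66
   = 0.970 + 0.379 + 0.015 + 2.970
Sum = 4.33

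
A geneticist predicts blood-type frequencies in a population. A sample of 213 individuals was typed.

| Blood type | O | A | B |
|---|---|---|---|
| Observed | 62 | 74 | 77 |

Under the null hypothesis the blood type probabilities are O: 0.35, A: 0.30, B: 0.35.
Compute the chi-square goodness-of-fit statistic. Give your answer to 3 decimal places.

Expected counts E_i = n·p_i: 213×0.35 = 74.55, 213×0.30 = 63.9, 213×0.35 = 74.55.
O: (62 − 74.55)²/74.55 = 157.5025/74.55 = 2.1127
A: (74 − 63.9)²/63.9 = 102.01/63.9 = 1.5964
B: (77 − 74.55)²/74.55 = 6.0025/74.55 = 0.0805
Sum = 3.790

3.790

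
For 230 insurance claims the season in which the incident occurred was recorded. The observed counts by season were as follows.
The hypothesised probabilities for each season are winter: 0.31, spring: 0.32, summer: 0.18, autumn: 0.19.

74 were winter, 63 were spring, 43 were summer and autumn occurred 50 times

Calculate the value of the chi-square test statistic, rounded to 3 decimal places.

Expected counts E_i = n·p_i: 230×0.31 = 71.3, 230×0.32 = 73.6, 230×0.18 = 41.4, 230×0.19 = 43.7.
cat         O        E   (O−E)²/E
winter     74     71.3     0.1022
spring     63     73.6     1.5266
summer     43     41.4     0.0618
autumn     50     43.7     0.9082
Sum = 2.599

2.599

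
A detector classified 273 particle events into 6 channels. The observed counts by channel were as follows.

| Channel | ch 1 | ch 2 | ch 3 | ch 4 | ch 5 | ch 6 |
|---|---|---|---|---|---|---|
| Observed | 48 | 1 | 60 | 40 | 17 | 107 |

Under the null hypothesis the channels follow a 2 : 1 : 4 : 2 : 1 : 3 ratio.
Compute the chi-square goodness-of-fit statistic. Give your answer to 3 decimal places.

58.349

Ratio total = 13. Expected counts: 273×2/13 = 42, 273×1/13 = 21, 273×4/13 = 84, 273×2/13 = 42, 273×1/13 = 21, 273×3/13 = 63.
ch 1: (48 − 42)²/42 = 36/42 = 0.8571
ch 2: (1 − 21)²/21 = 400/21 = 19.0476
ch 3: (60 − 84)²/84 = 576/84 = 6.8571
ch 4: (40 − 42)²/42 = 4/42 = 0.0952
ch 5: (17 − 21)²/21 = 16/21 = 0.7619
ch 6: (107 − 63)²/63 = 1936/63 = 30.7302
Sum = 58.349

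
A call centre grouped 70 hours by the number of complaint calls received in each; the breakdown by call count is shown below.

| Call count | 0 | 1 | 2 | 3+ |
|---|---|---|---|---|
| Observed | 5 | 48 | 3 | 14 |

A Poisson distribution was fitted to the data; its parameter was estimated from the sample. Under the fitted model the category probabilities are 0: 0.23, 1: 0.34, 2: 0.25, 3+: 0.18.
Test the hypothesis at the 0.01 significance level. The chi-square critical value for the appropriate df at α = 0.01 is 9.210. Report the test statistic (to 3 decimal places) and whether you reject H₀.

44.429; reject

Expected counts E_i = n·p_i: 70×0.23 = 16.1, 70×0.34 = 23.8, 70×0.25 = 17.5, 70×0.18 = 12.6.
0: (5 − 16.1)²/16.1 = 123.21/16.1 = 7.6528
1: (48 − 23.8)²/23.8 = 585.64/23.8 = 24.6067
2: (3 − 17.5)²/17.5 = 210.25/17.5 = 12.0143
3+: (14 − 12.6)²/12.6 = 1.96/12.6 = 0.1556
Sum = 44.429
df = 2. Since 44.429 > 9.210, we reject H₀.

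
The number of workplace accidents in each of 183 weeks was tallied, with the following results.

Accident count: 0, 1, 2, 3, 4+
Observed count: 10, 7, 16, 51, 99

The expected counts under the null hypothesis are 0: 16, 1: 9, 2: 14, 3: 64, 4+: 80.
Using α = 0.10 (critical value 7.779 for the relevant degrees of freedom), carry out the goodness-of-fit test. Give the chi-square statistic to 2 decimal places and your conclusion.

10.13; reject

χ² = (10−16)²/16 + (7−9)²/9 + (16−14)²/14 + (51−64)²/64 + (99−80)²/80
   = 2.250 + 0.444 + 0.286 + 2.641 + 4.513
Sum = 10.13
df = 4. Since 10.13 > 7.779, we reject H₀.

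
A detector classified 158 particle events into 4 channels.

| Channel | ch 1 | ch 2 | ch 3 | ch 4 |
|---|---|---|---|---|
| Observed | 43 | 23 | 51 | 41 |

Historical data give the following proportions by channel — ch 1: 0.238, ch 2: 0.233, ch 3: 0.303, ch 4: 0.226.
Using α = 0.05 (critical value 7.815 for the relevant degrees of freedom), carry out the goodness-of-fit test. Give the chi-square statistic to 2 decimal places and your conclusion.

Expected counts E_i = n·p_i: 158×0.238 = 37.604, 158×0.233 = 36.814, 158×0.303 = 47.874, 158×0.226 = 35.708.
cat         O        E   (O−E)²/E
ch 1       43   37.604      0.774
ch 2       23   36.814      5.184
ch 3       51   47.874      0.204
ch 4       41   35.708      0.784
Sum = 6.95
df = 3. Since 6.95 < 7.815, we do not reject H₀.

6.95; do not reject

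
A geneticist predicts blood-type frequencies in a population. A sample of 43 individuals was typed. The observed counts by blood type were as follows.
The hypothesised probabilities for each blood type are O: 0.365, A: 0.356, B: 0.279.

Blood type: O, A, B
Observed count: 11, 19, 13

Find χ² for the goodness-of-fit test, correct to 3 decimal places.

2.379

Expected counts E_i = n·p_i: 43×0.365 = 15.695, 43×0.356 = 15.308, 43×0.279 = 11.997.
O: (11 − 15.695)²/15.695 = 22.043025/15.695 = 1.4045
A: (19 − 15.308)²/15.308 = 13.630864/15.308 = 0.8904
B: (13 − 11.997)²/11.997 = 1.006009/11.997 = 0.0839
Sum = 2.379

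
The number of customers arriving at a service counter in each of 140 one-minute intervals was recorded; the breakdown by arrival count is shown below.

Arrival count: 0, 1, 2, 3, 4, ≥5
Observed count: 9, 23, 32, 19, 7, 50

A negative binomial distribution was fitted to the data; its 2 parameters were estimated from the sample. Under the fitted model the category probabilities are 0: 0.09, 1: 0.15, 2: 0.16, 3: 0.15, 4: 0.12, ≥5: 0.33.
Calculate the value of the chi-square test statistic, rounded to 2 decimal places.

Expected counts E_i = n·p_i: 140×0.09 = 12.6, 140×0.15 = 21, 140×0.16 = 22.4, 140×0.15 = 21, 140×0.12 = 16.8, 140×0.33 = 46.2.
cat         O        E   (O−E)²/E
0           9     12.6      1.029
1          23       21      0.190
2          32     22.4      4.114
3          19       21      0.190
4           7     16.8      5.717
≥5         50     46.2      0.313
Sum = 11.55

11.55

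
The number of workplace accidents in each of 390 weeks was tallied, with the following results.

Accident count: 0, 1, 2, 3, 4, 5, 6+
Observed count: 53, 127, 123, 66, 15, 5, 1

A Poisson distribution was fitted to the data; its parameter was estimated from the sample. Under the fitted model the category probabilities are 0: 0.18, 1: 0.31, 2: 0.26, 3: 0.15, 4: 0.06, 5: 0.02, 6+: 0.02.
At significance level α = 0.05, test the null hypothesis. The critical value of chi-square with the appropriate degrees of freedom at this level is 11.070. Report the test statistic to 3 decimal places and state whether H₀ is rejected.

Expected counts E_i = n·p_i: 390×0.18 = 70.2, 390×0.31 = 120.9, 390×0.26 = 101.4, 390×0.15 = 58.5, 390×0.06 = 23.4, 390×0.02 = 7.8, 390×0.02 = 7.8.
0: (53 − 70.2)²/70.2 = 295.84/70.2 = 4.2142
1: (127 − 120.9)²/120.9 = 37.21/120.9 = 0.3078
2: (123 − 101.4)²/101.4 = 466.56/101.4 = 4.6012
3: (66 − 58.5)²/58.5 = 56.25/58.5 = 0.9615
4: (15 − 23.4)²/23.4 = 70.56/23.4 = 3.0154
5: (5 − 7.8)²/7.8 = 7.84/7.8 = 1.0051
6+: (1 − 7.8)²/7.8 = 46.24/7.8 = 5.9282
Sum = 20.033
df = 5. Since 20.033 > 11.070, we reject H₀.

20.033; reject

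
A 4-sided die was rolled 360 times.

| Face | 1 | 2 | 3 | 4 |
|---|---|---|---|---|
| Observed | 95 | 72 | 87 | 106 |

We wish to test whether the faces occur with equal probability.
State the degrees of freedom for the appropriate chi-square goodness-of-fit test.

3

There are k = 4 categories and no parameters were estimated from the data, so df = 4 − 1 = 3.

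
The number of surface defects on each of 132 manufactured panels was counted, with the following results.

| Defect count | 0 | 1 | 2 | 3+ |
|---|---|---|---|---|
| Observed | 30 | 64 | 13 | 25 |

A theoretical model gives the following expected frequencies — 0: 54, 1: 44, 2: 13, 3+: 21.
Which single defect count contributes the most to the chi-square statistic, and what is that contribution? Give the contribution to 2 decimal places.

0, 10.67

χ² = (30−54)²/54 + (64−44)²/44 + (13−13)²/13 + (25−21)²/21
   = 10.667 + 9.091 + 0.000 + 0.762
The largest term is for 0: 10.67.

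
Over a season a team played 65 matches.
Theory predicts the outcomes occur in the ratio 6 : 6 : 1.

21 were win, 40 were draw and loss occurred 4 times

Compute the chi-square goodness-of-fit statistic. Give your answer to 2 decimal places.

6.23

Ratio total = 13. Expected counts: 65×6/13 = 30, 65×6/13 = 30, 65×1/13 = 5.
win: (21 − 30)²/30 = 81/30 = 2.700
draw: (40 − 30)²/30 = 100/30 = 3.333
loss: (4 − 5)²/5 = 1/5 = 0.200
Sum = 6.23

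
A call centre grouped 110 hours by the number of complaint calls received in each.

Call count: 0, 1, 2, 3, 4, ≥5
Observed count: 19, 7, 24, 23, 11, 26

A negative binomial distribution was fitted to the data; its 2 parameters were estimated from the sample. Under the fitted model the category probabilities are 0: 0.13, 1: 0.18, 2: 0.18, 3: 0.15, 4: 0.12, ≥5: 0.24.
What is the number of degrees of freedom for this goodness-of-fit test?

3

There are k = 6 categories and 2 parameters estimated from the data, so df = 6 − 1 − 2 = 3.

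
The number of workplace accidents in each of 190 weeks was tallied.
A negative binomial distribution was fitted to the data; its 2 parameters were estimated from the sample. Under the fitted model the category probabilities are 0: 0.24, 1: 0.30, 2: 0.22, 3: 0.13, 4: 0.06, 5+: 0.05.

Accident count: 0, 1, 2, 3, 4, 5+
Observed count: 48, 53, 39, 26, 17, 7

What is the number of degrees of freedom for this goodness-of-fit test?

3

There are k = 6 categories and 2 parameters estimated from the data, so df = 6 − 1 − 2 = 3.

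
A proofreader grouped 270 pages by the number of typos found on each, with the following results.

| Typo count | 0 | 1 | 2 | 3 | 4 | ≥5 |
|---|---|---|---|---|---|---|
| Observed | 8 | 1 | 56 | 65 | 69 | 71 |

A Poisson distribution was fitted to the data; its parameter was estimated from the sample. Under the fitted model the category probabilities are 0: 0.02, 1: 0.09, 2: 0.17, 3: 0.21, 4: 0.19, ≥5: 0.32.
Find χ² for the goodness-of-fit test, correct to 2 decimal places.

35.88

Expected counts E_i = n·p_i: 270×0.02 = 5.4, 270×0.09 = 24.3, 270×0.17 = 45.9, 270×0.21 = 56.7, 270×0.19 = 51.3, 270×0.32 = 86.4.
χ² = (8−5.4)²/5.4 + (1−24.3)²/24.3 + (56−45.9)²/45.9 + (65−56.7)²/56.7 + (69−51.3)²/51.3 + (71−86.4)²/86.4
   = 1.252 + 22.341 + 2.222 + 1.215 + 6.107 + 2.745
Sum = 35.88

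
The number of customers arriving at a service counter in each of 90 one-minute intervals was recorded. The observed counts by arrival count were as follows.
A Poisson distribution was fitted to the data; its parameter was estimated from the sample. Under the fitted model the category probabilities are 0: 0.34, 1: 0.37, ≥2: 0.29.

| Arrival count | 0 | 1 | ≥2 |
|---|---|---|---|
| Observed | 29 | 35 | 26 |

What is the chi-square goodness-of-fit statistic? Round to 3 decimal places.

0.171

Expected counts E_i = n·p_i: 90×0.34 = 30.6, 90×0.37 = 33.3, 90×0.29 = 26.1.
0: (29 − 30.6)²/30.6 = 2.56/30.6 = 0.0837
1: (35 − 33.3)²/33.3 = 2.89/33.3 = 0.0868
≥2: (26 − 26.1)²/26.1 = 0.01/26.1 = 0.0004
Sum = 0.171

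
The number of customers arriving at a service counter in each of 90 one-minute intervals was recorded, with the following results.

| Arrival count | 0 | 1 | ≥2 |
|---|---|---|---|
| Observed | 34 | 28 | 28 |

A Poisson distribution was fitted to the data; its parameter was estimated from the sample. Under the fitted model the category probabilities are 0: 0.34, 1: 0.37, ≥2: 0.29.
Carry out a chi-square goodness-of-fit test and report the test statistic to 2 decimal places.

Expected counts E_i = n·p_i: 90×0.34 = 30.6, 90×0.37 = 33.3, 90×0.29 = 26.1.
0: (34 − 30.6)²/30.6 = 11.56/30.6 = 0.378
1: (28 − 33.3)²/33.3 = 28.09/33.3 = 0.844
≥2: (28 − 26.1)²/26.1 = 3.61/26.1 = 0.138
Sum = 1.36

1.36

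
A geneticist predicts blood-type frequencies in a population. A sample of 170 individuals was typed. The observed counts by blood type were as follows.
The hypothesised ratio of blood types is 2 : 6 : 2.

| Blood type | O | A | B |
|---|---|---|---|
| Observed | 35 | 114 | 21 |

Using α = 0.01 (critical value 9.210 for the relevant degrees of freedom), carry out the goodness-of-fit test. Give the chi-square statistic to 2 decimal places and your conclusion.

6.41; do not reject

Ratio total = 10. Expected counts: 170×2/10 = 34, 170×6/10 = 102, 170×2/10 = 34.
O: (35 − 34)²/34 = 1/34 = 0.029
A: (114 − 102)²/102 = 144/102 = 1.412
B: (21 − 34)²/34 = 169/34 = 4.971
Sum = 6.41
df = 2. Since 6.41 < 9.210, we do not reject H₀.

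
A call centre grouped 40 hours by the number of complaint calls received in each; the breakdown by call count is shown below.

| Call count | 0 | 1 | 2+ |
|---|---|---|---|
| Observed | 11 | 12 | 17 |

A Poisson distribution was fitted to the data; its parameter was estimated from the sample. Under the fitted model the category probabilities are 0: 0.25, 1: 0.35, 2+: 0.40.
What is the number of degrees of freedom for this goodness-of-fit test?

1

There are k = 3 categories and 1 parameter estimated from the data, so df = 3 − 1 − 1 = 1.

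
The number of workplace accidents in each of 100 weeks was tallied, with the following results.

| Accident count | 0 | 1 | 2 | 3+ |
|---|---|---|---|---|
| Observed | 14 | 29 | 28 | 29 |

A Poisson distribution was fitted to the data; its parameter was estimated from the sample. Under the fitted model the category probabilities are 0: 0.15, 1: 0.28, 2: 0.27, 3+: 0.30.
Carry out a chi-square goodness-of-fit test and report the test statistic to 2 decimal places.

0.17

Expected counts E_i = n·p_i: 100×0.15 = 15, 100×0.28 = 28, 100×0.27 = 27, 100×0.30 = 30.
χ² = (14−15)²/15 + (29−28)²/28 + (28−27)²/27 + (29−30)²/30
   = 0.067 + 0.036 + 0.037 + 0.033
Sum = 0.17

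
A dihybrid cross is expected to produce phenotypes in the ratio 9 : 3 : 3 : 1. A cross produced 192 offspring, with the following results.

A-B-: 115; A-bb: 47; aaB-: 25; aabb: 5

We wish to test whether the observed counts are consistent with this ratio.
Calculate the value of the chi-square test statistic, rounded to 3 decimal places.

Ratio total = 16. Expected counts: 192×9/16 = 108, 192×3/16 = 36, 192×3/16 = 36, 192×1/16 = 12.
χ² = (115−108)²/108 + (47−36)²/36 + (25−36)²/36 + (5−12)²/12
   = 0.4537 + 3.3611 + 3.3611 + 4.0833
Sum = 11.259

11.259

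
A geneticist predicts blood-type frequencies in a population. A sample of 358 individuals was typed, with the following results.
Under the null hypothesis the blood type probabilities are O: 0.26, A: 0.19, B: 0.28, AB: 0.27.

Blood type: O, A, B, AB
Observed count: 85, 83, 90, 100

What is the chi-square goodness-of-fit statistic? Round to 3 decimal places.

5.162

Expected counts E_i = n·p_i: 358×0.26 = 93.08, 358×0.19 = 68.02, 358×0.28 = 100.24, 358×0.27 = 96.66.
cat         O        E   (O−E)²/E
O          85    93.08     0.7014
A          83    68.02     3.2990
B          90   100.24     1.0461
AB        100    96.66     0.1154
Sum = 5.162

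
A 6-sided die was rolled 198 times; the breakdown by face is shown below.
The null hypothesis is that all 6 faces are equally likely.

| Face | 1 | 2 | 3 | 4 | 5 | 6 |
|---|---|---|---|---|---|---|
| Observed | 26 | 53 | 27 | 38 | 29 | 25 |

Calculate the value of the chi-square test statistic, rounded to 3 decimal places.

Expected count for each of the 6 categories: 198/6 = 33.
χ² = (26−33)²/33 + (53−33)²/33 + (27−33)²/33 + (38−33)²/33 + (29−33)²/33 + (25−33)²/33
   = 1.4848 + 12.1212 + 1.0909 + 0.7576 + 0.4848 + 1.9394
Sum = 17.879

17.879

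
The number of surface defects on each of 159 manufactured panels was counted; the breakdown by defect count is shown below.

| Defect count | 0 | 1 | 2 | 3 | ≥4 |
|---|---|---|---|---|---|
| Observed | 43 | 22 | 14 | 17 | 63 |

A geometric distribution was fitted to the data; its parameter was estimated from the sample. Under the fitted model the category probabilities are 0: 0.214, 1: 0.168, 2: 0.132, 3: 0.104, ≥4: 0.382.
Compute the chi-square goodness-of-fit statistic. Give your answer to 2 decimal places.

Expected counts E_i = n·p_i: 159×0.214 = 34.026, 159×0.168 = 26.712, 159×0.132 = 20.988, 159×0.104 = 16.536, 159×0.382 = 60.738.
cat         O        E   (O−E)²/E
0          43   34.026      2.367
1          22   26.712      0.831
2          14   20.988      2.327
3          17   16.536      0.013
≥4         63   60.738      0.084
Sum = 5.62

5.62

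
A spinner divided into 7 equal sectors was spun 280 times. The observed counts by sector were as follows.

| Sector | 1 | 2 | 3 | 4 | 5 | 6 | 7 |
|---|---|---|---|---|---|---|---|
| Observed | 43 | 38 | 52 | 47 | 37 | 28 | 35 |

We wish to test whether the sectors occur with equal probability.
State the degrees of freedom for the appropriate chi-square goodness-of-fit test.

6

There are k = 7 categories and no parameters were estimated from the data, so df = 7 − 1 = 6.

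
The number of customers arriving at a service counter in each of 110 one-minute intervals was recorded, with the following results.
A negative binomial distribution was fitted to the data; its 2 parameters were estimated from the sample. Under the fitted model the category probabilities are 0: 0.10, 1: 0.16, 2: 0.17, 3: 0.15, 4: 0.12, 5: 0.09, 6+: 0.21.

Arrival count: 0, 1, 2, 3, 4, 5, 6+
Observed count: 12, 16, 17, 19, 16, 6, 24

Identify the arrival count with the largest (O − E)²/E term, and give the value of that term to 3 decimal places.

Expected counts E_i = n·p_i: 110×0.10 = 11, 110×0.16 = 17.6, 110×0.17 = 18.7, 110×0.15 = 16.5, 110×0.12 = 13.2, 110×0.09 = 9.9, 110×0.21 = 23.1.
χ² = (12−11)²/11 + (16−17.6)²/17.6 + (17−18.7)²/18.7 + (19−16.5)²/16.5 + (16−13.2)²/13.2 + (6−9.9)²/9.9 + (24−23.1)²/23.1
   = 0.0909 + 0.1455 + 0.1545 + 0.3788 + 0.5939 + 1.5364 + 0.0351
The largest term is for 5: 1.536.

5, 1.536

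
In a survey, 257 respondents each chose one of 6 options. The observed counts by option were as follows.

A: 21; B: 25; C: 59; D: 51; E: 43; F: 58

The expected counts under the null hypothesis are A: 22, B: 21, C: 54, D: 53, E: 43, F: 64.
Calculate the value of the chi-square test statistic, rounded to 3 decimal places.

A: (21 − 22)²/22 = 1/22 = 0.0455
B: (25 − 21)²/21 = 16/21 = 0.7619
C: (59 − 54)²/54 = 25/54 = 0.4630
D: (51 − 53)²/53 = 4/53 = 0.0755
E: (43 − 43)²/43 = 0/43 = 0.0000
F: (58 − 64)²/64 = 36/64 = 0.5625
Sum = 1.908

1.908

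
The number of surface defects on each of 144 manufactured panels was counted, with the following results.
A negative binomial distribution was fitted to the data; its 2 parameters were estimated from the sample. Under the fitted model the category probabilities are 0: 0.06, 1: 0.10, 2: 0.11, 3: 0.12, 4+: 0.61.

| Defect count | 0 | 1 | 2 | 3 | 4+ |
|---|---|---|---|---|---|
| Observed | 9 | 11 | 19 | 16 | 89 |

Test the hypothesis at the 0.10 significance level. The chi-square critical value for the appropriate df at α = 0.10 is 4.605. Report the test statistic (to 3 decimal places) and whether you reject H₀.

Expected counts E_i = n·p_i: 144×0.06 = 8.64, 144×0.10 = 14.4, 144×0.11 = 15.84, 144×0.12 = 17.28, 144×0.61 = 87.84.
0: (9 − 8.64)²/8.64 = 0.1296/8.64 = 0.0150
1: (11 − 14.4)²/14.4 = 11.56/14.4 = 0.8028
2: (19 − 15.84)²/15.84 = 9.9856/15.84 = 0.6304
3: (16 − 17.28)²/17.28 = 1.6384/17.28 = 0.0948
4+: (89 − 87.84)²/87.84 = 1.3456/87.84 = 0.0153
Sum = 1.558
df = 2. Since 1.558 < 4.605, we do not reject H₀.

1.558; do not reject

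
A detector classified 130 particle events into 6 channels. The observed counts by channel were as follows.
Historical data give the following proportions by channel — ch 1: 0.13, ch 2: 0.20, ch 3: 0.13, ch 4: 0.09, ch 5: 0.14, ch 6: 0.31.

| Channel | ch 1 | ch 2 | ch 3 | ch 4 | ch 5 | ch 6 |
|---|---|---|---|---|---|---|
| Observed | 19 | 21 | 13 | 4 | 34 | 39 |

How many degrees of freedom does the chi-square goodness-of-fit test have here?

There are k = 6 categories and no parameters were estimated from the data, so df = 6 − 1 = 5.

5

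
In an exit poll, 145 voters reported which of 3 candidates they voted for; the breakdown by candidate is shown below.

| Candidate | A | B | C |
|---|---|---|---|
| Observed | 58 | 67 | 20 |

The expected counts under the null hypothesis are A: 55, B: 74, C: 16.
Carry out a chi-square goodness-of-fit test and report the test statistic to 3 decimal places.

1.826

χ² = (58−55)²/55 + (67−74)²/74 + (20−16)²/16
   = 0.1636 + 0.6622 + 1.0000
Sum = 1.826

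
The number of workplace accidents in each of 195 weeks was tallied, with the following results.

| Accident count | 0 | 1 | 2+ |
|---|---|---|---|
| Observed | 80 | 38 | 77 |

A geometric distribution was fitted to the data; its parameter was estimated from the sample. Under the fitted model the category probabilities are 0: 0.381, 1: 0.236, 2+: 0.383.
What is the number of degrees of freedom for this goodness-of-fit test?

1

There are k = 3 categories and 1 parameter estimated from the data, so df = 3 − 1 − 1 = 1.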